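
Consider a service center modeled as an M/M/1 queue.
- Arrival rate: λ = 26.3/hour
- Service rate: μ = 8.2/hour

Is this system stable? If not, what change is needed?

Stability requires ρ = λ/(cμ) < 1
ρ = 26.3/(1 × 8.2) = 26.3/8.20 = 3.2073
Since 3.2073 ≥ 1, the system is UNSTABLE.
Queue grows without bound. Need μ > λ = 26.3.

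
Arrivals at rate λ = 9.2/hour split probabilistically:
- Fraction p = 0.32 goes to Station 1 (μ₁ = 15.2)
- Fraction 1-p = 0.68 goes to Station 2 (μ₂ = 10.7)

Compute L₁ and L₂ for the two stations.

Effective rates: λ₁ = 9.2×0.32 = 2.944, λ₂ = 9.2×0.68 = 6.256
Station 1: ρ₁ = 2.944/15.2 = 0.1937, L₁ = ρ₁/(1-ρ₁) = 0.1937/(1-0.1937) = 0.2402
Station 2: ρ₂ = 6.256/10.7 = 0.58467, L₂ = ρ₂/(1-ρ₂) = 0.58467/(1-0.58467) = 1.4077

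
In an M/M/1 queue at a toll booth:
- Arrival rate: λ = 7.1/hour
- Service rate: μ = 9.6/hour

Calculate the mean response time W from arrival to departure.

First, compute utilization: ρ = λ/μ = 7.1/9.6 = 0.7396
For M/M/1: W = 1/(μ-λ)
W = 1/(9.6-7.1) = 1/2.50
W = 0.4000 hours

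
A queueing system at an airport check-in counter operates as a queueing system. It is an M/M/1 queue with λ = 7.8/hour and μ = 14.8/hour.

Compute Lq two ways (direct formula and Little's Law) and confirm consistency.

Method 1 (direct): Lq = λ²/(μ(μ-λ)) = 60.84/(14.8 × 7.00) = 0.5873

Method 2 (Little's Law):
W = 1/(μ-λ) = 1/7.00 = 0.14286
Wq = W - 1/μ = 0.14286 - 0.067568 = 0.07529
Lq = λWq = 7.8 × 0.07529 = 0.5873 ✔ (matches Method 1)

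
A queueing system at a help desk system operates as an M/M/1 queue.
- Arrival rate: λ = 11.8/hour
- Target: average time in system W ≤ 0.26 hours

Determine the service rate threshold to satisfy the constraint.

For M/M/1: W = 1/(μ-λ)
Need W ≤ 0.26, so 1/(μ-λ) ≤ 0.26
μ - λ ≥ 1/0.26 = 3.8462
μ ≥ 11.8 + 3.8462 = 15.6462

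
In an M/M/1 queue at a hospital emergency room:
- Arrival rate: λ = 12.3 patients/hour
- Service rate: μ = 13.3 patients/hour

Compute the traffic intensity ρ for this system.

Server utilization: ρ = λ/μ
ρ = 12.3/13.3 = 0.9248
The server is busy 92.48% of the time.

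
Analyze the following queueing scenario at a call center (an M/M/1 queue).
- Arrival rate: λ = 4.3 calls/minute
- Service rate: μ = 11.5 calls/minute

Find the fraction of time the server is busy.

Server utilization: ρ = λ/μ
ρ = 4.3/11.5 = 0.3739
The server is busy 37.39% of the time.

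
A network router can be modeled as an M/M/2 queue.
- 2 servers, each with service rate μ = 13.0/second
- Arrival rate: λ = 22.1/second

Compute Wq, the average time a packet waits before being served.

Traffic intensity: ρ = λ/(cμ) = 22.1/(2×13.0) = 0.8500
Since ρ = 0.8500 < 1, system is stable.
Offered load a = λ/μ = cρ = 22.1/13.0 = 1.7000
P₀ = [ Σₙ₌₀^1 aⁿ/n! + a^2/(2!(1-ρ)) ]⁻¹
Σ = a^0/0! + a^1/1! = 1.0000 + 1.7000 = 2.7000
a^2/(2!(1-ρ)) = 2.8900/(2 × 0.1500) = 9.6333
P₀ = 1/(2.7000 + 9.6333) = 0.08108
Lq = P₀·a^2·ρ / (2!(1-ρ)²) = 0.08108 × 2.8900 × 0.8500 / (2 × 0.02250) = 4.4261
Wq = Lq/λ = 4.4261/22.1 = 0.2003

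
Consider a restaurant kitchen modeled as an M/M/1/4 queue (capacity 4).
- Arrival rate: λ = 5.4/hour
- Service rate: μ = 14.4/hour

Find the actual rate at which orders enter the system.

ρ = λ/μ = 5.4/14.4 = 0.3750
P₀ = (1-ρ)/(1-ρ^(K+1)) = (1-0.3750)/(1-0.3750^5) = 0.6250/0.9926 = 0.6297
P_K = P₀×ρ^K = 0.62967 × 0.3750^4 = 0.62967 × 0.019775 = 0.01245
λ_eff = λ(1-P_K) = 5.4 × (1 - 0.01245) = 5.4 × 0.98755 = 5.3328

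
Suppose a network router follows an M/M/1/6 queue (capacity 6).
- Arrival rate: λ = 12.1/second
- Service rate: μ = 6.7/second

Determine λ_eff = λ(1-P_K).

ρ = λ/μ = 12.1/6.7 = 1.8060
P₀ = (1-ρ)/(1-ρ^(K+1)) = (1-1.8060)/(1-1.8060^7) = -0.8060/-61.6649 = 0.01307
P_K = P₀×ρ^K = 0.01307 × 1.8060^6 = 0.01307 × 34.6982 = 0.4535
λ_eff = λ(1-P_K) = 12.1 × (1 - 0.45352) = 12.1 × 0.54648 = 6.6124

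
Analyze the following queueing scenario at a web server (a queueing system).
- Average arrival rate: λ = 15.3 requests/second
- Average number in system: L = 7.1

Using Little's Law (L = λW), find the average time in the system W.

Little's Law: L = λW, so W = L/λ
W = 7.1/15.3 = 0.4641 seconds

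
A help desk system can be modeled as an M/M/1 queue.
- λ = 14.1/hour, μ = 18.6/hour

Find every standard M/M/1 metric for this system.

Step 1: ρ = λ/μ = 14.1/18.6 = 0.7581
Step 2: L = λ/(μ-λ) = 14.1/4.50 = 3.1333
Step 3: Lq = λ²/(μ(μ-λ)) = 198.81/(18.6×4.50) = 2.3753
Step 4: W = 1/(μ-λ) = 1/4.50 = 0.22222
Step 5: Wq = λ/(μ(μ-λ)) = 14.1/(18.6×4.50) = 0.1685
Step 6: P(0) = 1-ρ = 0.2419
Verify: L = λW = 14.1×0.22222 = 3.1333 ✔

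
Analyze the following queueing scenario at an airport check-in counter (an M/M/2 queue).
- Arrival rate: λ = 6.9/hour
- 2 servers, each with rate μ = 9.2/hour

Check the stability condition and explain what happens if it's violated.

Stability requires ρ = λ/(cμ) < 1
ρ = 6.9/(2 × 9.2) = 6.9/18.40 = 0.3750
Since 0.3750 < 1, the system is STABLE.
The servers are busy 37.50% of the time.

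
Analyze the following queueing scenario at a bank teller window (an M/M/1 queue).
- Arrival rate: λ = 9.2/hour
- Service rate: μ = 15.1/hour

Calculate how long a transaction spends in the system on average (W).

First, compute utilization: ρ = λ/μ = 9.2/15.1 = 0.6093
For M/M/1: W = 1/(μ-λ)
W = 1/(15.1-9.2) = 1/5.90
W = 0.1695 hours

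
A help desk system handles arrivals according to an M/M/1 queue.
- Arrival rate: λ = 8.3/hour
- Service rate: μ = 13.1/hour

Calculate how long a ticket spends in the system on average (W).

First, compute utilization: ρ = λ/μ = 8.3/13.1 = 0.6336
For M/M/1: W = 1/(μ-λ)
W = 1/(13.1-8.3) = 1/4.80
W = 0.2083 hours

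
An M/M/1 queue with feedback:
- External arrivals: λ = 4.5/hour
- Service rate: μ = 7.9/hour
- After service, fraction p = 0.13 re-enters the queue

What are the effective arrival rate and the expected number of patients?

Effective arrival rate: λ_eff = λ/(1-p) = 4.5/(1-0.13) = 4.5/0.87 = 5.172414
ρ = λ_eff/μ = 5.172414/7.9 = 0.654736
L = ρ/(1-ρ) = 0.654736/(1-0.654736) = 1.8963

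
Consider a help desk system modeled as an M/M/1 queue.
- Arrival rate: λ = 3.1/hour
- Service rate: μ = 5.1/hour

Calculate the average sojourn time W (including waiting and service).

First, compute utilization: ρ = λ/μ = 3.1/5.1 = 0.6078
For M/M/1: W = 1/(μ-λ)
W = 1/(5.1-3.1) = 1/2.00
W = 0.5000 hours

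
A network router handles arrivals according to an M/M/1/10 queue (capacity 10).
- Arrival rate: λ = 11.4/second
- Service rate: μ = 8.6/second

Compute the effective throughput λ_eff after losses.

ρ = λ/μ = 11.4/8.6 = 1.32558
P₀ = (1-ρ)/(1-ρ^(K+1)) = (1-1.32558)/(1-1.32558^11) = -0.3256/-21.2057 = 0.01535
P_K = P₀×ρ^K = 0.015353 × 1.32558^10 = 0.015353 × 16.7517 = 0.2572
λ_eff = λ(1-P_K) = 11.4 × (1 - 0.257196) = 11.4 × 0.742804 = 8.4680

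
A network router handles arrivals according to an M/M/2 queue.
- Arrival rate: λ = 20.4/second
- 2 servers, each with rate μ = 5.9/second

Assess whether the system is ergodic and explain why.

Stability requires ρ = λ/(cμ) < 1
ρ = 20.4/(2 × 5.9) = 20.4/11.80 = 1.7288
Since 1.7288 ≥ 1, the system is UNSTABLE.
Need c > λ/μ = 20.4/5.9 = 3.46.
Minimum servers needed: c = 4.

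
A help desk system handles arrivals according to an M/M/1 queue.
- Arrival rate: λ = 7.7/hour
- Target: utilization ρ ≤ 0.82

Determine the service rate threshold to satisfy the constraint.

ρ = λ/μ, so μ = λ/ρ
μ ≥ 7.7/0.82 = 9.3902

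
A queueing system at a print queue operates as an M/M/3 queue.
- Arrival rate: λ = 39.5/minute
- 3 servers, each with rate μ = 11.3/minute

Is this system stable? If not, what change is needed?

Stability requires ρ = λ/(cμ) < 1
ρ = 39.5/(3 × 11.3) = 39.5/33.90 = 1.1652
Since 1.1652 ≥ 1, the system is UNSTABLE.
Need c > λ/μ = 39.5/11.3 = 3.50.
Minimum servers needed: c = 4.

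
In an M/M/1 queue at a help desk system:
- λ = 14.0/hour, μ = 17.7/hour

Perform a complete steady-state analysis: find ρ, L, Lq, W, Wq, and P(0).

Step 1: ρ = λ/μ = 14.0/17.7 = 0.7910
Step 2: L = λ/(μ-λ) = 14.0/3.70 = 3.7838
Step 3: Lq = λ²/(μ(μ-λ)) = 196.00/(17.7×3.70) = 2.9928
Step 4: W = 1/(μ-λ) = 1/3.70 = 0.27027
Step 5: Wq = λ/(μ(μ-λ)) = 14.0/(17.7×3.70) = 0.2138
Step 6: P(0) = 1-ρ = 0.2090
Verify: L = λW = 14.0×0.27027 = 3.7838 ✔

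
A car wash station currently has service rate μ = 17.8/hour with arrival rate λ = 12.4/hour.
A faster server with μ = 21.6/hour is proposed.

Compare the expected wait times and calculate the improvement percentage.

System 1: ρ₁ = 12.4/17.8 = 0.6966, W₁ = 1/(17.8-12.4) = 0.18519
System 2: ρ₂ = 12.4/21.6 = 0.5741, W₂ = 1/(21.6-12.4) = 0.10870
Improvement: (W₁-W₂)/W₁ = (0.18519-0.10870)/0.18519 = 41.30%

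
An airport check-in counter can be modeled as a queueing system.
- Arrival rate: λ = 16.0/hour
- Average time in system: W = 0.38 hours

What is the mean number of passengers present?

Little's Law: L = λW
L = 16.0 × 0.38 = 6.0800 passengers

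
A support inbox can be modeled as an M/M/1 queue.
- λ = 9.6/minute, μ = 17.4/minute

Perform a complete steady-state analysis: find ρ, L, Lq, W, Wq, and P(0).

Step 1: ρ = λ/μ = 9.6/17.4 = 0.5517
Step 2: L = λ/(μ-λ) = 9.6/7.80 = 1.2308
Step 3: Lq = λ²/(μ(μ-λ)) = 92.16/(17.4×7.80) = 0.6790
Step 4: W = 1/(μ-λ) = 1/7.80 = 0.12821
Step 5: Wq = λ/(μ(μ-λ)) = 9.6/(17.4×7.80) = 0.07073
Step 6: P(0) = 1-ρ = 0.4483
Verify: L = λW = 9.6×0.12821 = 1.2308 ✔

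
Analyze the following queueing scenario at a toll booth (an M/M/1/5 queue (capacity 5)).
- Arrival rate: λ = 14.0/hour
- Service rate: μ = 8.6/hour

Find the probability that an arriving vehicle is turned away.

ρ = λ/μ = 14.0/8.6 = 1.6279
P₀ = (1-ρ)/(1-ρ^(K+1)) = (1-1.6279)/(1-1.6279^6) = -0.6279/-17.6109 = 0.03565
P_K = P₀×ρ^K = 0.03565 × 1.6279^5 = 0.03565 × 11.4324 = 0.4076
Blocking probability = 40.76%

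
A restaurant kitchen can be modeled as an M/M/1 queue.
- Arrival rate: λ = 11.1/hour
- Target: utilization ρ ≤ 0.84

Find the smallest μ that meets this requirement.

ρ = λ/μ, so μ = λ/ρ
μ ≥ 11.1/0.84 = 13.2143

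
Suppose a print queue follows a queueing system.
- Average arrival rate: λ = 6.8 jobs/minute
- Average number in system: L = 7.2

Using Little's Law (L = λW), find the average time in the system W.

Little's Law: L = λW, so W = L/λ
W = 7.2/6.8 = 1.0588 minutes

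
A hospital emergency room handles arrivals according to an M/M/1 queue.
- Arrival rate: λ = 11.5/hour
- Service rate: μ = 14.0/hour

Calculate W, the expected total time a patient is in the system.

First, compute utilization: ρ = λ/μ = 11.5/14.0 = 0.8214
For M/M/1: W = 1/(μ-λ)
W = 1/(14.0-11.5) = 1/2.50
W = 0.4000 hours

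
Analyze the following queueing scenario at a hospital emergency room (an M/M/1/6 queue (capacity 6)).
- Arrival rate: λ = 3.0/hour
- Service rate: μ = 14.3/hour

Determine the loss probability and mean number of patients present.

ρ = λ/μ = 3.0/14.3 = 0.20979
P₀ = (1-ρ)/(1-ρ^(K+1)) = (1-0.20979)/(1-0.20979^7) = 0.7902/1.0000 = 0.7902
P_K = P₀×ρ^K = 0.79022 × 0.20979^6 = 0.79022 × 0.000085253 = 0.00006737
Blocking probability P_6 = 0.00006737 (0.006737%)
L = ρ[1 - (K+1)ρ^K + Kρ^(K+1)] / [(1-ρ)(1-ρ^(K+1))]
L = 0.20979 × (1 - 7×0.00008525 + 6×0.00001789) / ((1 - 0.20979) × (1 - 0.00001789)) = 0.2654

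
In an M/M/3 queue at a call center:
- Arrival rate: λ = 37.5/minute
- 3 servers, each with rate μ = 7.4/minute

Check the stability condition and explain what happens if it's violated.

Stability requires ρ = λ/(cμ) < 1
ρ = 37.5/(3 × 7.4) = 37.5/22.20 = 1.6892
Since 1.6892 ≥ 1, the system is UNSTABLE.
Need c > λ/μ = 37.5/7.4 = 5.07.
Minimum servers needed: c = 6.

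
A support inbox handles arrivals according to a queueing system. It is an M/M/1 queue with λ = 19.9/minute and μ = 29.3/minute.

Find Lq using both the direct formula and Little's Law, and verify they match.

Method 1 (direct): Lq = λ²/(μ(μ-λ)) = 396.01/(29.3 × 9.40) = 1.4378

Method 2 (Little's Law):
W = 1/(μ-λ) = 1/9.40 = 0.10638
Wq = W - 1/μ = 0.10638 - 0.034130 = 0.07225
Lq = λWq = 19.9 × 0.07225 = 1.4378 ✔ (matches Method 1)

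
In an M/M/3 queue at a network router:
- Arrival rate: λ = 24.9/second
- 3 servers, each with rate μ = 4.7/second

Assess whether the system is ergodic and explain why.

Stability requires ρ = λ/(cμ) < 1
ρ = 24.9/(3 × 4.7) = 24.9/14.10 = 1.7660
Since 1.7660 ≥ 1, the system is UNSTABLE.
Need c > λ/μ = 24.9/4.7 = 5.30.
Minimum servers needed: c = 6.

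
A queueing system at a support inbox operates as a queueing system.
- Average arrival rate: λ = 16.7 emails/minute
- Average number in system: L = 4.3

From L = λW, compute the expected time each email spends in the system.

Little's Law: L = λW, so W = L/λ
W = 4.3/16.7 = 0.2575 minutes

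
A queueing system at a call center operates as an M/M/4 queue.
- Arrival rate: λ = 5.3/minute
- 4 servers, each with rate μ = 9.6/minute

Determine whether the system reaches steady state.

Stability requires ρ = λ/(cμ) < 1
ρ = 5.3/(4 × 9.6) = 5.3/38.40 = 0.1380
Since 0.1380 < 1, the system is STABLE.
The servers are busy 13.80% of the time.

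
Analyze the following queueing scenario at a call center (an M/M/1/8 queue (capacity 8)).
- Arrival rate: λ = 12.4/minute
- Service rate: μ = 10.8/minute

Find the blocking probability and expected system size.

ρ = λ/μ = 12.4/10.8 = 1.14815
P₀ = (1-ρ)/(1-ρ^(K+1)) = (1-1.14815)/(1-1.14815^9) = -0.14815/-2.4673 = 0.06005
P_K = P₀×ρ^K = 0.06005 × 1.14815^8 = 0.06005 × 3.0199 = 0.1813
Blocking probability P_8 = 0.1813 (18.13%)
L = ρ[1 - (K+1)ρ^K + Kρ^(K+1)] / [(1-ρ)(1-ρ^(K+1))]
L = 1.14815 × (1 - 9×3.0199 + 8×3.4673) / ((1 - 1.14815) × (1 - 3.4673)) = 4.8978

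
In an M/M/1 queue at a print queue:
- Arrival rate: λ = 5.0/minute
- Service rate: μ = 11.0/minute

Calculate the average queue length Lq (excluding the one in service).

ρ = λ/μ = 5.0/11.0 = 0.4545
For M/M/1: Lq = λ²/(μ(μ-λ))
Lq = 25.00/(11.0 × 6.00)
Lq = 0.3788 jobs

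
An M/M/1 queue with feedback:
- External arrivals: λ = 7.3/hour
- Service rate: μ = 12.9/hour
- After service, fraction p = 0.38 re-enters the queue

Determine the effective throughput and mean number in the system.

Effective arrival rate: λ_eff = λ/(1-p) = 7.3/(1-0.38) = 7.3/0.62 = 11.774194
ρ = λ_eff/μ = 11.774194/12.9 = 0.9127282
L = ρ/(1-ρ) = 0.9127282/(1-0.9127282) = 10.4585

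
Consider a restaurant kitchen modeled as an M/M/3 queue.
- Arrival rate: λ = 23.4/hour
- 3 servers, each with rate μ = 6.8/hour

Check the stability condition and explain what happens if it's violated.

Stability requires ρ = λ/(cμ) < 1
ρ = 23.4/(3 × 6.8) = 23.4/20.40 = 1.1471
Since 1.1471 ≥ 1, the system is UNSTABLE.
Need c > λ/μ = 23.4/6.8 = 3.44.
Minimum servers needed: c = 4.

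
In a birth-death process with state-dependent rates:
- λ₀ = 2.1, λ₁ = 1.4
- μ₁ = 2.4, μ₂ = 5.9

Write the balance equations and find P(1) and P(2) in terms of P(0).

Balance equations:
State 0: λ₀P₀ = μ₁P₁ → P₁ = (λ₀/μ₁)P₀ = (2.1/2.4)P₀ = 0.8750P₀
State 1: P₂ = (λ₀λ₁)/(μ₁μ₂)P₀ = (2.1×1.4)/(2.4×5.9)P₀ = 0.2076P₀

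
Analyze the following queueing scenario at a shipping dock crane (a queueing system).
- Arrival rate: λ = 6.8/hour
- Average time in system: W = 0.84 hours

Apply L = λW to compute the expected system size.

Little's Law: L = λW
L = 6.8 × 0.84 = 5.7120 containers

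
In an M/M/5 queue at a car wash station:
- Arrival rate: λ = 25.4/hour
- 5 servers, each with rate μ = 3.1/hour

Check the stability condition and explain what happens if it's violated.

Stability requires ρ = λ/(cμ) < 1
ρ = 25.4/(5 × 3.1) = 25.4/15.50 = 1.6387
Since 1.6387 ≥ 1, the system is UNSTABLE.
Need c > λ/μ = 25.4/3.1 = 8.19.
Minimum servers needed: c = 9.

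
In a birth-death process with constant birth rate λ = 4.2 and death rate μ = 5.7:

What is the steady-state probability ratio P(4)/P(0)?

For constant rates: P(n)/P(0) = (λ/μ)^n
P(4)/P(0) = (4.2/5.7)^4 = 0.73684^4 = 0.2948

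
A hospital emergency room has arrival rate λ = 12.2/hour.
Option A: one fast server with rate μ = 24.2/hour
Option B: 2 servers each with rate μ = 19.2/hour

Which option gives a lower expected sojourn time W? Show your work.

Option A: single server μ = 24.2 (M/M/1)
  ρ_A = 12.2/24.2 = 0.5041
  W_A = 1/(μ-λ) = 1/(24.2-12.2) = 1/12.00 = 0.08333

Option B: 2 servers μ = 19.2 (M/M/2)
  ρ_B = λ/(cμ) = 12.2/(2×19.2) = 0.3177
  Offered load a = λ/μ = cρ = 12.2/19.2 = 0.6354
  P₀ = [ Σₙ₌₀^1 aⁿ/n! + a^2/(2!(1-ρ)) ]⁻¹
  Σ = a^0/0! + a^1/1! = 1.0000 + 0.6354 = 1.6354
  a^2/(2!(1-ρ)) = 0.4038/(2 × 0.6823) = 0.2959
  P₀ = 1/(1.6354 + 0.2959) = 0.5178
  Lq = P₀·a^2·ρ / (2!(1-ρ)²) = 0.51779 × 0.40375 × 0.31771 / (2 × 0.46552) = 0.07134
  Wq_B = Lq/λ = 0.071339/12.2 = 0.005847
  W_B = Wq_B + 1/μ = 0.005847 + 0.05208 = 0.05793

Since W_B = 0.05793 < W_A = 0.08333, Option B (multiple servers) has the shorter time in system.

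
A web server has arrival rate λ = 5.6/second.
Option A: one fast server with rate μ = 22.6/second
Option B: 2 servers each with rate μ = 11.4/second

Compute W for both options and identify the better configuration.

Option A: single server μ = 22.6 (M/M/1)
  ρ_A = 5.6/22.6 = 0.2478
  W_A = 1/(μ-λ) = 1/(22.6-5.6) = 1/17.00 = 0.05882

Option B: 2 servers μ = 11.4 (M/M/2)
  ρ_B = λ/(cμ) = 5.6/(2×11.4) = 0.2456
  Offered load a = λ/μ = cρ = 5.6/11.4 = 0.4912
  P₀ = [ Σₙ₌₀^1 aⁿ/n! + a^2/(2!(1-ρ)) ]⁻¹
  Σ = a^0/0! + a^1/1! = 1.0000 + 0.4912 = 1.4912
  a^2/(2!(1-ρ)) = 0.2413/(2 × 0.7544) = 0.1599
  P₀ = 1/(1.4912 + 0.15993) = 0.6056
  Lq = P₀·a^2·ρ / (2!(1-ρ)²) = 0.60563 × 0.24131 × 0.24561 / (2 × 0.56910) = 0.03154
  Wq_B = Lq/λ = 0.03154/5.6 = 0.005632
  W_B = Wq_B + 1/μ = 0.005632 + 0.08772 = 0.09335

Since W_A = 0.05882 < W_B = 0.09335, Option A (single fast server) has the shorter time in system.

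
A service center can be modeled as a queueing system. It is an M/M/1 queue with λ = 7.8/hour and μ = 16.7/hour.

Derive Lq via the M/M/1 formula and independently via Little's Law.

Method 1 (direct): Lq = λ²/(μ(μ-λ)) = 60.84/(16.7 × 8.90) = 0.4093

Method 2 (Little's Law):
W = 1/(μ-λ) = 1/8.90 = 0.11236
Wq = W - 1/μ = 0.11236 - 0.059880 = 0.05248
Lq = λWq = 7.8 × 0.05248 = 0.4093 ✔ (matches Method 1)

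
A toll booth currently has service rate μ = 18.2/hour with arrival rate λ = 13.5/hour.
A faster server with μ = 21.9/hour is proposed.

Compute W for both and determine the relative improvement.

System 1: ρ₁ = 13.5/18.2 = 0.7418, W₁ = 1/(18.2-13.5) = 0.21277
System 2: ρ₂ = 13.5/21.9 = 0.6164, W₂ = 1/(21.9-13.5) = 0.11905
Improvement: (W₁-W₂)/W₁ = (0.21277-0.11905)/0.21277 = 44.05%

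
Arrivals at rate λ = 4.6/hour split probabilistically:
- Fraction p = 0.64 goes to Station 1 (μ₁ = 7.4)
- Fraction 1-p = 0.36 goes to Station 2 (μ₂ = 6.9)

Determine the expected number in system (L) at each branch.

Effective rates: λ₁ = 4.6×0.64 = 2.944, λ₂ = 4.6×0.36 = 1.656
Station 1: ρ₁ = 2.944/7.4 = 0.39784, L₁ = ρ₁/(1-ρ₁) = 0.39784/(1-0.39784) = 0.6607
Station 2: ρ₂ = 1.656/6.9 = 0.2400, L₂ = ρ₂/(1-ρ₂) = 0.2400/(1-0.2400) = 0.3158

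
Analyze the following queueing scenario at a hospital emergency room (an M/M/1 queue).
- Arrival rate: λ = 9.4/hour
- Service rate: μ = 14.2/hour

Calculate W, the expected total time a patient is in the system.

First, compute utilization: ρ = λ/μ = 9.4/14.2 = 0.6620
For M/M/1: W = 1/(μ-λ)
W = 1/(14.2-9.4) = 1/4.80
W = 0.2083 hours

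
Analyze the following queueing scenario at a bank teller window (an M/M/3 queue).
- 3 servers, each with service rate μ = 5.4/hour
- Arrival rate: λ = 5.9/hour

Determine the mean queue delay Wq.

Traffic intensity: ρ = λ/(cμ) = 5.9/(3×5.4) = 0.3642
Since ρ = 0.3642 < 1, system is stable.
Offered load a = λ/μ = cρ = 5.9/5.4 = 1.0926
P₀ = [ Σₙ₌₀^2 aⁿ/n! + a^3/(3!(1-ρ)) ]⁻¹
Σ = a^0/0! + a^1/1! + a^2/2! = 1.0000 + 1.0926 + 0.5969 = 2.6895
a^3/(3!(1-ρ)) = 1.3043/(6 × 0.6358) = 0.3419
P₀ = 1/(2.6895 + 0.3419) = 0.3299
Lq = P₀·a^3·ρ / (3!(1-ρ)²) = 0.32988 × 1.3043 × 0.36420 / (6 × 0.40424) = 0.06461
Wq = Lq/λ = 0.06461/5.9 = 0.01095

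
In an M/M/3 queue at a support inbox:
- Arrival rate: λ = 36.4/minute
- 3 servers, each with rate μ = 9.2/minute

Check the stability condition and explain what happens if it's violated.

Stability requires ρ = λ/(cμ) < 1
ρ = 36.4/(3 × 9.2) = 36.4/27.60 = 1.3188
Since 1.3188 ≥ 1, the system is UNSTABLE.
Need c > λ/μ = 36.4/9.2 = 3.96.
Minimum servers needed: c = 4.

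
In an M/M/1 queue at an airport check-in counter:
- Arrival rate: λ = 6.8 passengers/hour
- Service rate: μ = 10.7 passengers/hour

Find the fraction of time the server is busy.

Server utilization: ρ = λ/μ
ρ = 6.8/10.7 = 0.6355
The server is busy 63.55% of the time.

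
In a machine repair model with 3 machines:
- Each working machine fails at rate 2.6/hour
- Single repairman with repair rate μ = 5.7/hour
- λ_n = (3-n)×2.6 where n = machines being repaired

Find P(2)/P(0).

P(2)/P(0) = ∏_{i=0}^{2-1} λ_i/μ_{i+1}
= (3-0)×2.6/5.7 × (3-1)×2.6/5.7
= 1.2484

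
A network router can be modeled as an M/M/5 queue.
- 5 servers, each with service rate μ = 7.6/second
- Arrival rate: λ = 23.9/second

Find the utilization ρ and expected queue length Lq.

Traffic intensity: ρ = λ/(cμ) = 23.9/(5×7.6) = 0.6289
Since ρ = 0.6289 < 1, system is stable.
Offered load a = λ/μ = cρ = 23.9/7.6 = 3.1447
P₀ = [ Σₙ₌₀^4 aⁿ/n! + a^5/(5!(1-ρ)) ]⁻¹
Σ = a^0/0! + a^1/1! + a^2/2! + a^3/3! + a^4/4! = 1.000000 + 3.144737 + 4.944685 + 5.183244 + 4.074985 = 18.3477
a^5/(5!(1-ρ)) = 307.5541/(120 × 0.371053) = 6.9072
P₀ = 1/(18.3477 + 6.9072) = 0.03960
Lq = P₀·a^5·ρ / (5!(1-ρ)²) = 0.039596 × 307.5541 × 0.62895 / (120 × 0.13768) = 0.4636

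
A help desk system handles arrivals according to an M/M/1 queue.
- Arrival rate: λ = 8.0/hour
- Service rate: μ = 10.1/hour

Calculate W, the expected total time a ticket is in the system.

First, compute utilization: ρ = λ/μ = 8.0/10.1 = 0.7921
For M/M/1: W = 1/(μ-λ)
W = 1/(10.1-8.0) = 1/2.10
W = 0.4762 hours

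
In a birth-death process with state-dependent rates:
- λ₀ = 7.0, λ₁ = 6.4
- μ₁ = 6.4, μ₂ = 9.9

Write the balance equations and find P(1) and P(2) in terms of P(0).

Balance equations:
State 0: λ₀P₀ = μ₁P₁ → P₁ = (λ₀/μ₁)P₀ = (7.0/6.4)P₀ = 1.0938P₀
State 1: P₂ = (λ₀λ₁)/(μ₁μ₂)P₀ = (7.0×6.4)/(6.4×9.9)P₀ = 0.7071P₀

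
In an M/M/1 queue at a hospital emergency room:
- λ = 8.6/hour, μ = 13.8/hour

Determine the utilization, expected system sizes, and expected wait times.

Step 1: ρ = λ/μ = 8.6/13.8 = 0.6232
Step 2: L = λ/(μ-λ) = 8.6/5.20 = 1.6538
Step 3: Lq = λ²/(μ(μ-λ)) = 73.96/(13.8×5.20) = 1.0307
Step 4: W = 1/(μ-λ) = 1/5.20 = 0.1923
Step 5: Wq = λ/(μ(μ-λ)) = 8.6/(13.8×5.20) = 0.1198
Step 6: P(0) = 1-ρ = 0.3768
Verify: L = λW = 8.6×0.1923 = 1.6538 ✔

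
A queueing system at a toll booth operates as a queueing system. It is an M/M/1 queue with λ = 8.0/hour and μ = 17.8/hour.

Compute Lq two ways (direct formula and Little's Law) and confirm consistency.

Method 1 (direct): Lq = λ²/(μ(μ-λ)) = 64.00/(17.8 × 9.80) = 0.3669

Method 2 (Little's Law):
W = 1/(μ-λ) = 1/9.80 = 0.10204
Wq = W - 1/μ = 0.10204 - 0.056180 = 0.04586
Lq = λWq = 8.0 × 0.04586 = 0.3669 ✔ (matches Method 1)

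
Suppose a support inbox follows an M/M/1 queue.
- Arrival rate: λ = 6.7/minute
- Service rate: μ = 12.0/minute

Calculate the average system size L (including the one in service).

ρ = λ/μ = 6.7/12.0 = 0.5583
For M/M/1: L = λ/(μ-λ)
L = 6.7/(12.0-6.7) = 6.7/5.30
L = 1.2642 emails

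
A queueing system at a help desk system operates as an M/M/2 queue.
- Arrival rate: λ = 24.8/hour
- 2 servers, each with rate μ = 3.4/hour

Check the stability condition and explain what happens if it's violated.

Stability requires ρ = λ/(cμ) < 1
ρ = 24.8/(2 × 3.4) = 24.8/6.80 = 3.6471
Since 3.6471 ≥ 1, the system is UNSTABLE.
Need c > λ/μ = 24.8/3.4 = 7.29.
Minimum servers needed: c = 8.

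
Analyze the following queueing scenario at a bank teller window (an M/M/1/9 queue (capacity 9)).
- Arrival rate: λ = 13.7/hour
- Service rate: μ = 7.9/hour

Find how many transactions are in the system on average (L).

ρ = λ/μ = 13.7/7.9 = 1.734177
P₀ = (1-ρ)/(1-ρ^(K+1)) = (1-1.734177)/(1-1.734177^10) = -0.7342/-244.9995 = 0.002997
P_K = P₀×ρ^K = 0.002997 × 1.734177^9 = 0.002997 × 141.8537 = 0.4251
L = ρ[1 - (K+1)ρ^K + Kρ^(K+1)] / [(1-ρ)(1-ρ^(K+1))]
L = 1.734177 × (1 - 10×141.85374 + 9×245.99950) / ((1 - 1.734177) × (1 - 245.99950)) = 7.6787 transactions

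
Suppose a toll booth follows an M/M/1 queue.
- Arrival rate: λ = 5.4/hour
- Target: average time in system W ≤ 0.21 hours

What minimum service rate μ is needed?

For M/M/1: W = 1/(μ-λ)
Need W ≤ 0.21, so 1/(μ-λ) ≤ 0.21
μ - λ ≥ 1/0.21 = 4.7619
μ ≥ 5.4 + 4.7619 = 10.1619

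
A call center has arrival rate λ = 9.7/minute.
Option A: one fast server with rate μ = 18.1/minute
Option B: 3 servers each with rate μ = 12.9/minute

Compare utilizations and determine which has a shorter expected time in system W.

Option A: single server μ = 18.1 (M/M/1)
  ρ_A = 9.7/18.1 = 0.5359
  W_A = 1/(μ-λ) = 1/(18.1-9.7) = 1/8.40 = 0.1190

Option B: 3 servers μ = 12.9 (M/M/3)
  ρ_B = λ/(cμ) = 9.7/(3×12.9) = 0.2506
  Offered load a = λ/μ = cρ = 9.7/12.9 = 0.7519
  P₀ = [ Σₙ₌₀^2 aⁿ/n! + a^3/(3!(1-ρ)) ]⁻¹
  Σ = a^0/0! + a^1/1! + a^2/2! = 1.0000 + 0.7519 + 0.2827 = 2.0346
  a^3/(3!(1-ρ)) = 0.4252/(6 × 0.7494) = 0.09456
  P₀ = 1/(2.0346 + 0.09456) = 0.4697
  Lq = P₀·a^3·ρ / (3!(1-ρ)²) = 0.46966 × 0.42515 × 0.25065 / (6 × 0.56153) = 0.01485
  Wq_B = Lq/λ = 0.01485/9.7 = 0.001531
  W_B = Wq_B + 1/μ = 0.001531 + 0.07752 = 0.07905

Since W_B = 0.07905 < W_A = 0.1190, Option B (multiple servers) has the shorter time in system.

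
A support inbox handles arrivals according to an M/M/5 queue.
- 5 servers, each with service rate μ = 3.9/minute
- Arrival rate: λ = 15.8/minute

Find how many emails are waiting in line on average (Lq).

Traffic intensity: ρ = λ/(cμ) = 15.8/(5×3.9) = 0.8103
Since ρ = 0.8103 < 1, system is stable.
Offered load a = λ/μ = cρ = 15.8/3.9 = 4.0513
P₀ = [ Σₙ₌₀^4 aⁿ/n! + a^5/(5!(1-ρ)) ]⁻¹
Σ = a^0/0! + a^1/1! + a^2/2! + a^3/3! + a^4/4! = 1.0000 + 4.0513 + 8.2064 + 11.0822 + 11.2243 = 35.5642
a^5/(5!(1-ρ)) = 1091.3458/(120 × 0.1897436) = 47.9307
P₀ = 1/(35.5642 + 47.9307) = 0.01198
Lq = P₀·a^5·ρ / (5!(1-ρ)²) = 0.011977 × 1091.3458 × 0.81026 / (120 × 0.036003) = 2.4514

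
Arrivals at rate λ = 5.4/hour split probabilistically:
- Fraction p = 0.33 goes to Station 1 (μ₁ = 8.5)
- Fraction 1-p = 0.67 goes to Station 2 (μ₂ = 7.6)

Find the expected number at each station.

Effective rates: λ₁ = 5.4×0.33 = 1.782, λ₂ = 5.4×0.67 = 3.618
Station 1: ρ₁ = 1.782/8.5 = 0.20965, L₁ = ρ₁/(1-ρ₁) = 0.20965/(1-0.20965) = 0.2653
Station 2: ρ₂ = 3.618/7.6 = 0.47605, L₂ = ρ₂/(1-ρ₂) = 0.47605/(1-0.47605) = 0.9086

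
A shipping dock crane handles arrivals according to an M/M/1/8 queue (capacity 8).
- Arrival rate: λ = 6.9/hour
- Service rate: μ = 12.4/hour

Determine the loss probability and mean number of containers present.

ρ = λ/μ = 6.9/12.4 = 0.55645
P₀ = (1-ρ)/(1-ρ^(K+1)) = (1-0.55645)/(1-0.55645^9) = 0.4435/0.9949 = 0.4458
P_K = P₀×ρ^K = 0.4458 × 0.55645^8 = 0.4458 × 0.009192 = 0.004098
Blocking probability P_8 = 0.004098 (0.41%)
L = ρ[1 - (K+1)ρ^K + Kρ^(K+1)] / [(1-ρ)(1-ρ^(K+1))]
L = 0.55645 × (1 - 9×0.009192 + 8×0.005115) / ((1 - 0.55645) × (1 - 0.005115)) = 1.2083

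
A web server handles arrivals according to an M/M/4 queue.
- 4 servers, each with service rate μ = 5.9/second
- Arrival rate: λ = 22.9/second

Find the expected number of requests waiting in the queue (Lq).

Traffic intensity: ρ = λ/(cμ) = 22.9/(4×5.9) = 0.9703
Since ρ = 0.9703 < 1, system is stable.
Offered load a = λ/μ = cρ = 22.9/5.9 = 3.8814
P₀ = [ Σₙ₌₀^3 aⁿ/n! + a^4/(4!(1-ρ)) ]⁻¹
Σ = a^0/0! + a^1/1! + a^2/2! + a^3/3! = 1.00000 + 3.88136 + 7.53246 + 9.74539 = 22.1592
a^4/(4!(1-ρ)) = 226.9519/(24 × 0.02966102) = 318.8134
P₀ = 1/(22.1592 + 318.8134) = 0.002933
Lq = P₀·a^4·ρ / (4!(1-ρ)²) = 0.002932787 × 226.9519 × 0.9703390 / (24 × 0.0008797759) = 30.5882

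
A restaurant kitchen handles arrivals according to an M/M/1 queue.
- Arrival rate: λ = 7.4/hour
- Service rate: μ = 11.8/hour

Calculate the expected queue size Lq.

ρ = λ/μ = 7.4/11.8 = 0.6271
For M/M/1: Lq = λ²/(μ(μ-λ))
Lq = 54.76/(11.8 × 4.40)
Lq = 1.0547 orders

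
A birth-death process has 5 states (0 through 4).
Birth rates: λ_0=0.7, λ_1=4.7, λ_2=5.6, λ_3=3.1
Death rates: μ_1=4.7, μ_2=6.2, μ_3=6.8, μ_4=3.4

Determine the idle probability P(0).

Ratios P(n)/P(0) = (λ₀···λₙ₋₁)/(μ₁···μₙ):
P(1)/P(0) = (0.7)/(4.7) = 0.1489
P(2)/P(0) = (0.7×4.7)/(4.7×6.2) = 0.1129
P(3)/P(0) = (0.7×4.7×5.6)/(4.7×6.2×6.8) = 0.09298
P(4)/P(0) = (0.7×4.7×5.6×3.1)/(4.7×6.2×6.8×3.4) = 0.08478

Normalization: ∑ P(n) = 1
P(0) × (1.0000 + 0.1489 + 0.1129 + 0.09298 + 0.08478) = 1
P(0) × 1.4396 = 1
P(0) = 1/1.4396 = 0.6946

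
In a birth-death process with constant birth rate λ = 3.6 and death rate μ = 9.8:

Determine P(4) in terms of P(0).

For constant rates: P(n)/P(0) = (λ/μ)^n
P(4)/P(0) = (3.6/9.8)^4 = 0.36735^4 = 0.01821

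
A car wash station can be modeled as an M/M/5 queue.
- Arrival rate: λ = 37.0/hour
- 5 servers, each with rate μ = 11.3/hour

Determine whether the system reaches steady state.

Stability requires ρ = λ/(cμ) < 1
ρ = 37.0/(5 × 11.3) = 37.0/56.50 = 0.6549
Since 0.6549 < 1, the system is STABLE.
The servers are busy 65.49% of the time.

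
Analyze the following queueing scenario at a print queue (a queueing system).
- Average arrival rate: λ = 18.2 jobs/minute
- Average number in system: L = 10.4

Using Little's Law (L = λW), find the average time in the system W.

Little's Law: L = λW, so W = L/λ
W = 10.4/18.2 = 0.5714 minutes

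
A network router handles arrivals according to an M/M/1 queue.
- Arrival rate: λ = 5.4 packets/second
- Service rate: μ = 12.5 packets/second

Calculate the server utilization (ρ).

Server utilization: ρ = λ/μ
ρ = 5.4/12.5 = 0.4320
The server is busy 43.20% of the time.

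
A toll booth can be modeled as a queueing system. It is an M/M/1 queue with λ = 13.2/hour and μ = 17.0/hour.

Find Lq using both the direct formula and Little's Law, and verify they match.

Method 1 (direct): Lq = λ²/(μ(μ-λ)) = 174.24/(17.0 × 3.80) = 2.6972

Method 2 (Little's Law):
W = 1/(μ-λ) = 1/3.80 = 0.263158
Wq = W - 1/μ = 0.263158 - 0.0588235 = 0.20433
Lq = λWq = 13.2 × 0.20433 = 2.6972 ✔ (matches Method 1)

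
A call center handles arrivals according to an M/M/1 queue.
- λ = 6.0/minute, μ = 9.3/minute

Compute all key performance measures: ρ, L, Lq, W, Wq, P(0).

Step 1: ρ = λ/μ = 6.0/9.3 = 0.6452
Step 2: L = λ/(μ-λ) = 6.0/3.30 = 1.8182
Step 3: Lq = λ²/(μ(μ-λ)) = 36.00/(9.3×3.30) = 1.1730
Step 4: W = 1/(μ-λ) = 1/3.30 = 0.30303
Step 5: Wq = λ/(μ(μ-λ)) = 6.0/(9.3×3.30) = 0.1955
Step 6: P(0) = 1-ρ = 0.3548
Verify: L = λW = 6.0×0.30303 = 1.8182 ✔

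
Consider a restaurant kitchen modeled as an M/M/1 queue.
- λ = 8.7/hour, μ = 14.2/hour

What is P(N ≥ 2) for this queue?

ρ = λ/μ = 8.7/14.2 = 0.6127
P(N ≥ n) = ρⁿ
P(N ≥ 2) = 0.6127^2
P(N ≥ 2) = 0.3754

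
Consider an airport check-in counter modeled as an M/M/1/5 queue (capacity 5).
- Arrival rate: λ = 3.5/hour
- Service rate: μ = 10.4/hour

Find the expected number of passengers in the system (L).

ρ = λ/μ = 3.5/10.4 = 0.33654
P₀ = (1-ρ)/(1-ρ^(K+1)) = (1-0.33654)/(1-0.33654^6) = 0.66346/0.99855 = 0.6644
P_K = P₀×ρ^K = 0.6644 × 0.33654^5 = 0.6644 × 0.004317 = 0.002868
L = ρ[1 - (K+1)ρ^K + Kρ^(K+1)] / [(1-ρ)(1-ρ^(K+1))]
L = 0.33654 × (1 - 6×0.004317 + 5×0.001453) / ((1 - 0.33654) × (1 - 0.001453)) = 0.4985 passengers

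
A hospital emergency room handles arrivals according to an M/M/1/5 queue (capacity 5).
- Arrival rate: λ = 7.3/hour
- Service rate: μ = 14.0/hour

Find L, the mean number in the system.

ρ = λ/μ = 7.3/14.0 = 0.52143
P₀ = (1-ρ)/(1-ρ^(K+1)) = (1-0.52143)/(1-0.52143^6) = 0.4786/0.9799 = 0.4884
P_K = P₀×ρ^K = 0.4884 × 0.52143^5 = 0.4884 × 0.03855 = 0.01883
L = ρ[1 - (K+1)ρ^K + Kρ^(K+1)] / [(1-ρ)(1-ρ^(K+1))]
L = 0.52143 × (1 - 6×0.03855 + 5×0.02010) / ((1 - 0.52143) × (1 - 0.02010)) = 0.9665 patients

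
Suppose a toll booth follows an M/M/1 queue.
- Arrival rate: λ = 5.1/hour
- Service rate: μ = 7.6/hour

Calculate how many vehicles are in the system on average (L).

ρ = λ/μ = 5.1/7.6 = 0.6711
For M/M/1: L = λ/(μ-λ)
L = 5.1/(7.6-5.1) = 5.1/2.50
L = 2.0400 vehicles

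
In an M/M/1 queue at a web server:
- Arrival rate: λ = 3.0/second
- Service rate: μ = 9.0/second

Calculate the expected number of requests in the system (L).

ρ = λ/μ = 3.0/9.0 = 0.3333
For M/M/1: L = λ/(μ-λ)
L = 3.0/(9.0-3.0) = 3.0/6.00
L = 0.5000 requests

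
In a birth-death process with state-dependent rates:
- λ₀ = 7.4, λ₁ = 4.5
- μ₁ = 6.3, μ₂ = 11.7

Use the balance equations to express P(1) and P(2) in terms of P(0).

Balance equations:
State 0: λ₀P₀ = μ₁P₁ → P₁ = (λ₀/μ₁)P₀ = (7.4/6.3)P₀ = 1.1746P₀
State 1: P₂ = (λ₀λ₁)/(μ₁μ₂)P₀ = (7.4×4.5)/(6.3×11.7)P₀ = 0.4518P₀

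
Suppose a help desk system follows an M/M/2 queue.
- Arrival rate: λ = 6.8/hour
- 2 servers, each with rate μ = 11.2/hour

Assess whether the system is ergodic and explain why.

Stability requires ρ = λ/(cμ) < 1
ρ = 6.8/(2 × 11.2) = 6.8/22.40 = 0.3036
Since 0.3036 < 1, the system is STABLE.
The servers are busy 30.36% of the time.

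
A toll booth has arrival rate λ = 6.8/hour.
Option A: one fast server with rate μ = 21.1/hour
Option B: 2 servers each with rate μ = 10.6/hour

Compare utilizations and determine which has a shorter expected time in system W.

Option A: single server μ = 21.1 (M/M/1)
  ρ_A = 6.8/21.1 = 0.3223
  W_A = 1/(μ-λ) = 1/(21.1-6.8) = 1/14.30 = 0.06993

Option B: 2 servers μ = 10.6 (M/M/2)
  ρ_B = λ/(cμ) = 6.8/(2×10.6) = 0.3208
  Offered load a = λ/μ = cρ = 6.8/10.6 = 0.6415
  P₀ = [ Σₙ₌₀^1 aⁿ/n! + a^2/(2!(1-ρ)) ]⁻¹
  Σ = a^0/0! + a^1/1! = 1.0000 + 0.6415 = 1.6415
  a^2/(2!(1-ρ)) = 0.4115/(2 × 0.6792) = 0.3029
  P₀ = 1/(1.6415 + 0.3029) = 0.5143
  Lq = P₀·a^2·ρ / (2!(1-ρ)²) = 0.5143 × 0.4115 × 0.3208 / (2 × 0.4614) = 0.07357
  Wq_B = Lq/λ = 0.07357/6.8 = 0.01082
  W_B = Wq_B + 1/μ = 0.01082 + 0.09434 = 0.1052

Since W_A = 0.06993 < W_B = 0.1052, Option A (single fast server) has the shorter time in system.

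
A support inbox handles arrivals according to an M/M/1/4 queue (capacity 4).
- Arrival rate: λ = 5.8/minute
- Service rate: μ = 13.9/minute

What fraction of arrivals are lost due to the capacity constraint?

ρ = λ/μ = 5.8/13.9 = 0.41727
P₀ = (1-ρ)/(1-ρ^(K+1)) = (1-0.41727)/(1-0.41727^5) = 0.58273/0.98735 = 0.5902
P_K = P₀×ρ^K = 0.5902 × 0.41727^4 = 0.5902 × 0.03032 = 0.01789
Blocking probability = 1.79%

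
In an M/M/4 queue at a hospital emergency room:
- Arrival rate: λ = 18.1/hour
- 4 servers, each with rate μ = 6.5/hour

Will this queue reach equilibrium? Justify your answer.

Stability requires ρ = λ/(cμ) < 1
ρ = 18.1/(4 × 6.5) = 18.1/26.00 = 0.6962
Since 0.6962 < 1, the system is STABLE.
The servers are busy 69.62% of the time.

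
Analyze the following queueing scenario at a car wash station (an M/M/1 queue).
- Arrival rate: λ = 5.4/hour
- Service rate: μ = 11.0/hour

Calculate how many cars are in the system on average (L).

ρ = λ/μ = 5.4/11.0 = 0.4909
For M/M/1: L = λ/(μ-λ)
L = 5.4/(11.0-5.4) = 5.4/5.60
L = 0.9643 cars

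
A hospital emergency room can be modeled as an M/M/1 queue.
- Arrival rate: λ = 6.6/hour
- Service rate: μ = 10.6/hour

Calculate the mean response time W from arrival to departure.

First, compute utilization: ρ = λ/μ = 6.6/10.6 = 0.6226
For M/M/1: W = 1/(μ-λ)
W = 1/(10.6-6.6) = 1/4.00
W = 0.2500 hours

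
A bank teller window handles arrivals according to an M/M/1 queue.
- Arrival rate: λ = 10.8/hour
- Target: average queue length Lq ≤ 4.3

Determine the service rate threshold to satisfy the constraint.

For M/M/1: Lq = λ²/(μ(μ-λ))
Need Lq ≤ 4.3, i.e. μ(μ-λ) ≥ λ²/4.3
μ² - 10.8μ - 116.64/4.3 ≥ 0  →  μ² - 10.8μ - 27.12558 ≥ 0
Quadratic formula (positive root): μ = [λ + √(λ² + 4×27.12558)]/2
Discriminant: 116.64 + 4×27.12558 = 225.1423, √225.1423 = 15.0047
μ ≥ (10.8 + 15.0047)/2 = 12.9024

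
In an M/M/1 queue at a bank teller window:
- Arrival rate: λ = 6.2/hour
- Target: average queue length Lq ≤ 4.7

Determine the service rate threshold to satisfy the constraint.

For M/M/1: Lq = λ²/(μ(μ-λ))
Need Lq ≤ 4.7, i.e. μ(μ-λ) ≥ λ²/4.7
μ² - 6.2μ - 38.44/4.7 ≥ 0  →  μ² - 6.2μ - 8.17872 ≥ 0
Quadratic formula (positive root): μ = [λ + √(λ² + 4×8.17872)]/2
Discriminant: 38.44 + 4×8.17872 = 71.1549, √71.1549 = 8.4353
μ ≥ (6.2 + 8.4353)/2 = 7.3177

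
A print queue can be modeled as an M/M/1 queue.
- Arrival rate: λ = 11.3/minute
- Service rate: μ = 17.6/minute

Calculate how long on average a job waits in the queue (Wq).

First, compute utilization: ρ = λ/μ = 11.3/17.6 = 0.6420
For M/M/1: Wq = λ/(μ(μ-λ))
Wq = 11.3/(17.6 × (17.6-11.3))
Wq = 11.3/(17.6 × 6.30)
Wq = 0.1019 minutes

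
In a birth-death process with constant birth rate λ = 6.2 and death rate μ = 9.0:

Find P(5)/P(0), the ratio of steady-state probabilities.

For constant rates: P(n)/P(0) = (λ/μ)^n
P(5)/P(0) = (6.2/9.0)^5 = 0.68889^5 = 0.1551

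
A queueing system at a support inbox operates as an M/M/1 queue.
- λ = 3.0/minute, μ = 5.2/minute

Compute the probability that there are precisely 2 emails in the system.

ρ = λ/μ = 3.0/5.2 = 0.5769
P(n) = (1-ρ)ρⁿ
P(2) = (1-0.5769) × 0.5769^2
P(2) = 0.4231 × 0.3328
P(2) = 0.1408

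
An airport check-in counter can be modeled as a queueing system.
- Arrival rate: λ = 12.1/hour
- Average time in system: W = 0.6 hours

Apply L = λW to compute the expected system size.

Little's Law: L = λW
L = 12.1 × 0.6 = 7.2600 passengers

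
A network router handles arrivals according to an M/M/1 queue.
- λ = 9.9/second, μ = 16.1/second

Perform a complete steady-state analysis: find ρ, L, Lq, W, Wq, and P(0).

Step 1: ρ = λ/μ = 9.9/16.1 = 0.6149
Step 2: L = λ/(μ-λ) = 9.9/6.20 = 1.5968
Step 3: Lq = λ²/(μ(μ-λ)) = 98.01/(16.1×6.20) = 0.9819
Step 4: W = 1/(μ-λ) = 1/6.20 = 0.16129
Step 5: Wq = λ/(μ(μ-λ)) = 9.9/(16.1×6.20) = 0.09918
Step 6: P(0) = 1-ρ = 0.3851
Verify: L = λW = 9.9×0.16129 = 1.5968 ✔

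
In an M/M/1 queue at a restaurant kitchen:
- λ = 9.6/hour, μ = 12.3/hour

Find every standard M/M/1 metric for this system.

Step 1: ρ = λ/μ = 9.6/12.3 = 0.7805
Step 2: L = λ/(μ-λ) = 9.6/2.70 = 3.5556
Step 3: Lq = λ²/(μ(μ-λ)) = 92.16/(12.3×2.70) = 2.7751
Step 4: W = 1/(μ-λ) = 1/2.70 = 0.37037
Step 5: Wq = λ/(μ(μ-λ)) = 9.6/(12.3×2.70) = 0.2891
Step 6: P(0) = 1-ρ = 0.2195
Verify: L = λW = 9.6×0.37037 = 3.5556 ✔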